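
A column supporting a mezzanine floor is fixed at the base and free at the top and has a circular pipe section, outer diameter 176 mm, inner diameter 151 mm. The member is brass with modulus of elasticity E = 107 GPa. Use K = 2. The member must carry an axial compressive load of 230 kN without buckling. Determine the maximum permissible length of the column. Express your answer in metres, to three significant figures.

d_o = 176 mm, d_i = 151 mm
I = π(d_o⁴ − d_i⁴)/64 = π(176⁴ − 151.0⁴)/64 = 2.158×10^7 mm⁴
I = 2.158×10^-5 m⁴
At the buckling limit P_cr = P = 2.300×10^5 N
From P_cr = π²EI/(K·L)²:  L = (1/K)·√(π²EI/P_cr) = (1/2)·√(π²×1.07×10^11×2.158×10^-5/2.300×10^5)
L = 4.98 m

L_max ≈ 4.98 m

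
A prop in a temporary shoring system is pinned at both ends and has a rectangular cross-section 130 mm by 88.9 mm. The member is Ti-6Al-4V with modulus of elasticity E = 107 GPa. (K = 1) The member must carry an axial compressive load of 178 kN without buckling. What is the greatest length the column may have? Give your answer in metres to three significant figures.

Buckling occurs about the weak axis: I_min = h·b³/12 with b = 88.9 mm (the shorter side).
I_min = 130×88.9³/12 = 7.611×10^6 mm⁴
I = 7.611×10^-6 m⁴
At the buckling limit P_cr = P = 1.780×10^5 N
From P_cr = π²EI/(K·L)²:  L = (1/K)·√(π²EI/P_cr) = (1/1)·√(π²×1.07×10^11×7.611×10^-6/1.780×10^5)
L = 6.72 m

L_max ≈ 6.72 m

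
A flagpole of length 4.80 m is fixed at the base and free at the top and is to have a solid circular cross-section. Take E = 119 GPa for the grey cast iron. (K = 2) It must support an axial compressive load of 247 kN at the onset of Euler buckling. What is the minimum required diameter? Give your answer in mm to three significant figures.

d ≈ 141 mm

L_e = K·L = 2 × 4.80 = 9.600 m
Required I = P_cr·L_e²/(π²E) = 2.470×10^5 × 9.600² / (π² × 1.19×10^11) = 1.938×10^-5 m⁴
I_req = 1.938×10^7 mm⁴
Solid circle: I = πd⁴/64  ⇒  d = (64I/π)^(1/4) = (64×1.938×10^7/π)^(1/4) = 141 mm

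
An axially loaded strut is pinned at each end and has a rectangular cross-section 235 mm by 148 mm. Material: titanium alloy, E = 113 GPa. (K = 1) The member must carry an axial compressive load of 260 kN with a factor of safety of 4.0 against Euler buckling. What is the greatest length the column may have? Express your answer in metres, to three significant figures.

Buckling occurs about the weak axis: I_min = h·b³/12 with b = 148 mm (the shorter side).
I_min = 235×148³/12 = 6.349×10^7 mm⁴
I = 6.349×10^-5 m⁴
Required critical load P_cr = n·P = 4.0 × 260 = 1040 kN = 1.040×10^6 N
From P_cr = π²EI/(K·L)²:  L = (1/K)·√(π²EI/P_cr) = (1/1)·√(π²×1.13×10^11×6.349×10^-5/1.040×10^6)
L = 8.25 m

L_max ≈ 8.25 m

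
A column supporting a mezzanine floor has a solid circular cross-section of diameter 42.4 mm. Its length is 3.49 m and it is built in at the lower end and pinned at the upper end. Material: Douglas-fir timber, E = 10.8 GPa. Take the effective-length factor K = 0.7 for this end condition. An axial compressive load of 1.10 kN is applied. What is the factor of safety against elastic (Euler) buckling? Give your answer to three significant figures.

I = πd⁴/64 = π×42.4⁴/64 = 1.586×10^5 mm⁴
I = 1.586×10^5 mm⁴ = 1.586×10^-7 m⁴
Effective length L_e = K·L = 0.7 × 3.49 = 2.443 m
P_cr = π²EI / L_e² = π² × 10.8×10⁹ × 1.586×10^-7 / 2.443² = 2.833×10^3 N
Factor of safety n = P_cr / P = 2.8334 / 1.10 = 2.58

n ≈ 2.58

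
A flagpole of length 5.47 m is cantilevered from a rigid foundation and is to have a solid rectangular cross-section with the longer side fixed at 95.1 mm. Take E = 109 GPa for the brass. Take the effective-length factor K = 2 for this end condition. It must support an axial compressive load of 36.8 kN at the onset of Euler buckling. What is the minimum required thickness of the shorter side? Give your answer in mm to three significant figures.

L_e = K·L = 2 × 5.47 = 10.94 m
Required I = P_cr·L_e²/(π²E) = 3.680×10^4 × 10.94² / (π² × 1.09×10^11) = 4.094×10^-6 m⁴
I_req = 4.094×10^6 mm⁴
Rectangle, weak axis: I_min = h·b³/12 with h = 95.1 mm fixed  ⇒  b = (12I/h)^(1/3) = 80.2 mm

b ≈ 80.2 mm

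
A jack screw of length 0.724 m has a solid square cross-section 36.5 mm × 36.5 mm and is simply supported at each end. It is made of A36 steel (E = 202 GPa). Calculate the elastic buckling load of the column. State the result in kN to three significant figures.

I = a⁴/12 = 36.5⁴/12 = 1.479×10^5 mm⁴
I = 1.479×10^5 mm⁴ = 1.479×10^-7 m⁴
Effective length L_e = K·L = 1 × 0.724 = 0.7240 m
P_cr = π²EI / L_e² = π² × 202×10⁹ × 1.479×10^-7 / 0.7240² = 5.626×10^5 N

P_cr ≈ 563 kN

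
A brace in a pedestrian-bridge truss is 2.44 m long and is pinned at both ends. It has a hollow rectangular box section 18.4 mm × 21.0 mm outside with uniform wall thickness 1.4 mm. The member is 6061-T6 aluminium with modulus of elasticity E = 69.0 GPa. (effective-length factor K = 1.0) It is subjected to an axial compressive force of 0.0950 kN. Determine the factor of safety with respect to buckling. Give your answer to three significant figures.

Inner dimensions: h_i = 21.0 − 2×1.4 = 18.20 mm, b_i = 18.4 − 2×1.4 = 15.60 mm
Weak-axis I_min = (h_o·b_o³ − h_i·b_i³)/12 with b_o = 18.4, b_i = 15.60 mm (shorter outer/inner sides).
I_min = (21.0×18.4³ − 18.20×15.60³)/12 = 5.144×10^3 mm⁴
I = 5.144×10^3 mm⁴ = 5.144×10^-9 m⁴
Effective length L_e = K·L = 1 × 2.44 = 2.440 m
P_cr = π²EI / L_e² = π² × 69.0×10⁹ × 5.144×10^-9 / 2.440² = 588.4 N
Factor of safety n = P_cr / P = 0.58837 / 0.0950 = 6.19

n ≈ 6.19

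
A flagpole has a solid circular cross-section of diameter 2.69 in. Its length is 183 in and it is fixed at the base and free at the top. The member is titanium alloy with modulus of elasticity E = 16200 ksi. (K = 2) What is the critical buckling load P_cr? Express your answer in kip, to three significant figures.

P_cr ≈ 3.07 kip

I = πd⁴/64 = π×2.69⁴/64 = 2.570 in⁴
Effective length L_e = K·L = 2 × 183 = 366.0 in
P_cr = π²EI / L_e² = π² × 16200×10³ × 2.570 / 366.0² = 3.068×10^3 lb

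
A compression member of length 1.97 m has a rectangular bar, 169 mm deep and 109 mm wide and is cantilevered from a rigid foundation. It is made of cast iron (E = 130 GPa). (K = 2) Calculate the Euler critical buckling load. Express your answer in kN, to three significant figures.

P_cr ≈ 1510 kN

Buckling occurs about the weak axis: I_min = h·b³/12 with b = 109 mm (the shorter side).
I_min = 169×109³/12 = 1.824×10^7 mm⁴
I = 1.824×10^7 mm⁴ = 1.824×10^-5 m⁴
Effective length L_e = K·L = 2 × 1.97 = 3.940 m
P_cr = π²EI / L_e² = π² × 130×10⁹ × 1.824×10^-5 / 3.940² = 1.507×10^6 N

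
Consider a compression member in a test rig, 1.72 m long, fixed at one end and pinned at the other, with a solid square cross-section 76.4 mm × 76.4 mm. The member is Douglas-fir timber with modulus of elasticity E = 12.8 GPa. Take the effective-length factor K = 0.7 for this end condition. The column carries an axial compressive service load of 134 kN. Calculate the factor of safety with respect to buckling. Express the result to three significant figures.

I = a⁴/12 = 76.4⁴/12 = 2.839×10^6 mm⁴
I = 2.839×10^6 mm⁴ = 2.839×10^-6 m⁴
Effective length L_e = K·L = 0.7 × 1.72 = 1.204 m
P_cr = π²EI / L_e² = π² × 12.8×10⁹ × 2.839×10^-6 / 1.204² = 2.474×10^5 N
Factor of safety n = P_cr / P = 247.43 / 134 = 1.85

n ≈ 1.85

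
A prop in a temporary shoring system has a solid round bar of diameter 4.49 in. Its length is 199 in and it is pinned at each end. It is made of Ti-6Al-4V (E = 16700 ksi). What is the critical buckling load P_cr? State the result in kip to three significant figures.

P_cr ≈ 83.0 kip

I = πd⁴/64 = π×4.49⁴/64 = 19.95 in⁴
Effective length L_e = K·L = 1 × 199 = 199.0 in
P_cr = π²EI / L_e² = π² × 16700×10³ × 19.95 / 199.0² = 8.304×10^4 lb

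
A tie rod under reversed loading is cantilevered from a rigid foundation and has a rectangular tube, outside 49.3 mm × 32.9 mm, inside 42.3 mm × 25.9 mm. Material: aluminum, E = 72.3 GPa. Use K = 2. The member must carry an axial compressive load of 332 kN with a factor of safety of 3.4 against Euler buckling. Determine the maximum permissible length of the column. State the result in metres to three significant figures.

Weak-axis I_min = (h_o·b_o³ − h_i·b_i³)/12 with b_o = 32.9, b_i = 25.90 mm (shorter outer/inner sides).
I_min = (49.3×32.9³ − 42.30×25.90³)/12 = 8.506×10^4 mm⁴
I = 8.506×10^-8 m⁴
Required critical load P_cr = n·P = 3.4 × 332 = 1129 kN = 1.129×10^6 N
From P_cr = π²EI/(K·L)²:  L = (1/K)·√(π²EI/P_cr) = (1/2)·√(π²×7.23×10^10×8.506×10^-8/1.129×10^6)
L = 0.116 m

L_max ≈ 0.116 m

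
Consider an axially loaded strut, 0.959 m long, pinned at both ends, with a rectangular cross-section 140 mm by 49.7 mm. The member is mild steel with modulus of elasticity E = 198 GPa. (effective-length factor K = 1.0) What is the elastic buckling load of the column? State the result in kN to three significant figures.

Buckling occurs about the weak axis: I_min = h·b³/12 with b = 49.7 mm (the shorter side).
I_min = 140×49.7³/12 = 1.432×10^6 mm⁴
I = 1.432×10^6 mm⁴ = 1.432×10^-6 m⁴
Effective length L_e = K·L = 1 × 0.959 = 0.9590 m
P_cr = π²EI / L_e² = π² × 198×10⁹ × 1.432×10^-6 / 0.9590² = 3.043×10^6 N

P_cr ≈ 3040 kN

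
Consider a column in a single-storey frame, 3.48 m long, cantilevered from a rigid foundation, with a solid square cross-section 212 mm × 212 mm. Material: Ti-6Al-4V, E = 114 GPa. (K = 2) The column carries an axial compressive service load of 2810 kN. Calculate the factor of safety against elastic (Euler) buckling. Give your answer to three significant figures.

n ≈ 1.39

I = a⁴/12 = 212⁴/12 = 1.683×10^8 mm⁴
I = 1.683×10^8 mm⁴ = 1.683×10^-4 m⁴
Effective length L_e = K·L = 2 × 3.48 = 6.960 m
P_cr = π²EI / L_e² = π² × 114×10⁹ × 1.683×10^-4 / 6.960² = 3.910×10^6 N
Factor of safety n = P_cr / P = 3909.7 / 2810 = 1.39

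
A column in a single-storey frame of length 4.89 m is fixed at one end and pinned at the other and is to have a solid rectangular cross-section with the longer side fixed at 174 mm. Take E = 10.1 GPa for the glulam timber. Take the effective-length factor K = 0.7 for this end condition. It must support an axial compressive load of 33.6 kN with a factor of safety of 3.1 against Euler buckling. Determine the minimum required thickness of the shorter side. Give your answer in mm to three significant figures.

b ≈ 94.5 mm

Required P_cr = n·P = 3.1 × 33.6 = 104.2 kN
L_e = K·L = 0.7 × 4.89 = 3.423 m
Required I = P_cr·L_e²/(π²E) = 1.042×10^5 × 3.423² / (π² × 1.01×10^10) = 1.224×10^-5 m⁴
I_req = 1.224×10^7 mm⁴
Rectangle, weak axis: I_min = h·b³/12 with h = 174 mm fixed  ⇒  b = (12I/h)^(1/3) = 94.5 mm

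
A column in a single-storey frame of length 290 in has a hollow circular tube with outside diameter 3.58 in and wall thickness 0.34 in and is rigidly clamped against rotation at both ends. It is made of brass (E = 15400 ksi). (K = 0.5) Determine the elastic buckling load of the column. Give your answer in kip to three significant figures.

Inner diameter d_i = 3.58 − 2×0.34 = 2.900 in
I = π(d_o⁴ − d_i⁴)/64 = π(3.58⁴ − 2.900⁴)/64 = 4.591 in⁴
Effective length L_e = K·L = 0.5 × 290 = 145.0 in
P_cr = π²EI / L_e² = π² × 15400×10³ × 4.591 / 145.0² = 3.319×10^4 lb

P_cr ≈ 33.2 kip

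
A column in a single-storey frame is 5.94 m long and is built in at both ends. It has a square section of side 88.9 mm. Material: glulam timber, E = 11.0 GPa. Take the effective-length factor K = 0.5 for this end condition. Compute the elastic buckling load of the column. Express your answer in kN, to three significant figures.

P_cr ≈ 64.1 kN

I = a⁴/12 = 88.9⁴/12 = 5.205×10^6 mm⁴
I = 5.205×10^6 mm⁴ = 5.205×10^-6 m⁴
Effective length L_e = K·L = 0.5 × 5.94 = 2.970 m
P_cr = π²EI / L_e² = π² × 11.0×10⁹ × 5.205×10^-6 / 2.970² = 6.406×10^4 N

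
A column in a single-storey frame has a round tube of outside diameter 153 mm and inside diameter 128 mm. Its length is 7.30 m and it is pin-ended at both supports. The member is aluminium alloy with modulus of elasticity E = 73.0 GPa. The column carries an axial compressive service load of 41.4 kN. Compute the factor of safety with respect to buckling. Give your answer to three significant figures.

d_o = 153 mm, d_i = 128 mm
I = π(d_o⁴ − d_i⁴)/64 = π(153⁴ − 128.0⁴)/64 = 1.372×10^7 mm⁴
I = 1.372×10^7 mm⁴ = 1.372×10^-5 m⁴
Effective length L_e = K·L = 1 × 7.30 = 7.300 m
P_cr = π²EI / L_e² = π² × 73.0×10⁹ × 1.372×10^-5 / 7.300² = 1.855×10^5 N
Factor of safety n = P_cr / P = 185.52 / 41.4 = 4.48

n ≈ 4.48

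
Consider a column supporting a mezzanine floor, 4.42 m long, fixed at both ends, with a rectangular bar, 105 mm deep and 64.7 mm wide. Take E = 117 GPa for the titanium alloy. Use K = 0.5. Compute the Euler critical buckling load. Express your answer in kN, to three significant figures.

P_cr ≈ 560 kN

Buckling occurs about the weak axis: I_min = h·b³/12 with b = 64.7 mm (the shorter side).
I_min = 105×64.7³/12 = 2.370×10^6 mm⁴
I = 2.370×10^6 mm⁴ = 2.370×10^-6 m⁴
Effective length L_e = K·L = 0.5 × 4.42 = 2.210 m
P_cr = π²EI / L_e² = π² × 117×10⁹ × 2.370×10^-6 / 2.210² = 5.603×10^5 N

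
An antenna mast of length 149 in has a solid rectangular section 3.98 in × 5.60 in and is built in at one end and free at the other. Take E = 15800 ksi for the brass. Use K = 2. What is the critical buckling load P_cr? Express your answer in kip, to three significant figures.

Buckling occurs about the weak axis: I_min = h·b³/12 with b = 3.98 in (the shorter side).
I_min = 5.60×3.98³/12 = 29.42 in⁴
Effective length L_e = K·L = 2 × 149 = 298.0 in
P_cr = π²EI / L_e² = π² × 15800×10³ × 29.42 / 298.0² = 5.166×10^4 lb

P_cr ≈ 51.7 kip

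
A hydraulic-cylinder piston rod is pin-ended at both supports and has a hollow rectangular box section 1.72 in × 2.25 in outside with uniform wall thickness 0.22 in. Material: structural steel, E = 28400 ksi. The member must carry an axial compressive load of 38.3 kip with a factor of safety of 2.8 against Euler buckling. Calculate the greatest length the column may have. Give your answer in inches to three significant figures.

Inner dimensions: h_i = 2.25 − 2×0.22 = 1.810 in, b_i = 1.72 − 2×0.22 = 1.280 in
Weak-axis I_min = (h_o·b_o³ − h_i·b_i³)/12 with b_o = 1.72, b_i = 1.280 in (shorter outer/inner sides).
I_min = (2.25×1.72³ − 1.810×1.280³)/12 = 0.6378 in⁴
Required critical load P_cr = n·P = 2.8 × 38.3 = 107.2 kip = 1.072×10^5 lb
From P_cr = π²EI/(K·L)²:  L = (1/K)·√(π²EI/P_cr) = (1/1)·√(π²×2.84×10^7×0.6378/1.072×10^5)
L = 40.8 in

L_max ≈ 40.8 in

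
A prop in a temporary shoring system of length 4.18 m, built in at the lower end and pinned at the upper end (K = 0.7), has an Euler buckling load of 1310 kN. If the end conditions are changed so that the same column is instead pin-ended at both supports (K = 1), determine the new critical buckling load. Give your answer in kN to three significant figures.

P_cr ≈ 642 kN

P_cr ∝ 1/K², so P_cr,new = P_cr,old × (K_old/K_new)² = 1310 × (0.7/1)²
= 1310 × 0.4900 = 642 kN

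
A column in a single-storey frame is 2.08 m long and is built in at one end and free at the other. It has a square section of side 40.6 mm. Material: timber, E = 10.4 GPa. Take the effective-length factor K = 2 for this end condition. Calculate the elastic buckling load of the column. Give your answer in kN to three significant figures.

I = a⁴/12 = 40.6⁴/12 = 2.264×10^5 mm⁴
I = 2.264×10^5 mm⁴ = 2.264×10^-7 m⁴
Effective length L_e = K·L = 2 × 2.08 = 4.160 m
P_cr = π²EI / L_e² = π² × 10.4×10⁹ × 2.264×10^-7 / 4.160² = 1.343×10^3 N

P_cr ≈ 1.34 kN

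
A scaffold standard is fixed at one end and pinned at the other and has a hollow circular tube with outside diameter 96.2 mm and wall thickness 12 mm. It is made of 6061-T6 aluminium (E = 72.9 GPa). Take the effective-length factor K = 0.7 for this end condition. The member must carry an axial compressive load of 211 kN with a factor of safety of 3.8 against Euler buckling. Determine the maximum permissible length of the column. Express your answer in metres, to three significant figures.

Inner diameter d_i = 96.2 − 2×12 = 72.20 mm
I = π(d_o⁴ − d_i⁴)/64 = π(96.2⁴ − 72.20⁴)/64 = 2.870×10^6 mm⁴
I = 2.870×10^-6 m⁴
Required critical load P_cr = n·P = 3.8 × 211 = 801.8 kN = 8.018×10^5 N
From P_cr = π²EI/(K·L)²:  L = (1/K)·√(π²EI/P_cr) = (1/0.7)·√(π²×7.29×10^10×2.870×10^-6/8.018×10^5)
L = 2.29 m

L_max ≈ 2.29 m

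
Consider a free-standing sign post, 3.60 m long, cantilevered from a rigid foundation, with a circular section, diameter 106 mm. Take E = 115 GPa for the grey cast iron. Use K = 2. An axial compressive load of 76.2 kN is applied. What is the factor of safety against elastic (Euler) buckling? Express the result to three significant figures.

n ≈ 1.78

I = πd⁴/64 = π×106⁴/64 = 6.197×10^6 mm⁴
I = 6.197×10^6 mm⁴ = 6.197×10^-6 m⁴
Effective length L_e = K·L = 2 × 3.60 = 7.200 m
P_cr = π²EI / L_e² = π² × 115×10⁹ × 6.197×10^-6 / 7.200² = 1.357×10^5 N
Factor of safety n = P_cr / P = 135.68 / 76.2 = 1.78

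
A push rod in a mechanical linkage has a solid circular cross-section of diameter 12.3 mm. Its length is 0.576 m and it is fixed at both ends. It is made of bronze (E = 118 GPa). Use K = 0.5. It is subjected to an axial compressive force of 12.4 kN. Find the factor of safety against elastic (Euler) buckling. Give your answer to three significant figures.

I = πd⁴/64 = π×12.3⁴/64 = 1.124×10^3 mm⁴
I = 1.124×10^3 mm⁴ = 1.124×10^-9 m⁴
Effective length L_e = K·L = 0.5 × 0.576 = 0.2880 m
P_cr = π²EI / L_e² = π² × 118×10⁹ × 1.124×10^-9 / 0.2880² = 1.578×10^4 N
Factor of safety n = P_cr / P = 15.776 / 12.4 = 1.27

n ≈ 1.27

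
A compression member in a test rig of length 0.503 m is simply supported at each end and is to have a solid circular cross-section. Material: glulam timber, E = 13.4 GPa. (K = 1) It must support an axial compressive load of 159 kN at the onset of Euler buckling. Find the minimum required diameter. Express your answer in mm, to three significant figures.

L_e = K·L = 1 × 0.503 = 0.5030 m
Required I = P_cr·L_e²/(π²E) = 1.590×10^5 × 0.5030² / (π² × 1.34×10^10) = 3.042×10^-7 m⁴
I_req = 3.042×10^5 mm⁴
Solid circle: I = πd⁴/64  ⇒  d = (64I/π)^(1/4) = (64×3.042×10^5/π)^(1/4) = 49.9 mm

d ≈ 49.9 mm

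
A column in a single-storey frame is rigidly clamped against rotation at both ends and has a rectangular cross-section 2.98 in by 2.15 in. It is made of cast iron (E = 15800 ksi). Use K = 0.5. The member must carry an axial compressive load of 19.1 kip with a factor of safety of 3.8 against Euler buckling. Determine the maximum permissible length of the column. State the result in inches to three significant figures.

Buckling occurs about the weak axis: I_min = h·b³/12 with b = 2.15 in (the shorter side).
I_min = 2.98×2.15³/12 = 2.468 in⁴
Required critical load P_cr = n·P = 3.8 × 19.1 = 72.58 kip = 7.258×10^4 lb
From P_cr = π²EI/(K·L)²:  L = (1/K)·√(π²EI/P_cr) = (1/0.5)·√(π²×1.58×10^7×2.468/7.258×10^4)
L = 146 in

L_max ≈ 146 in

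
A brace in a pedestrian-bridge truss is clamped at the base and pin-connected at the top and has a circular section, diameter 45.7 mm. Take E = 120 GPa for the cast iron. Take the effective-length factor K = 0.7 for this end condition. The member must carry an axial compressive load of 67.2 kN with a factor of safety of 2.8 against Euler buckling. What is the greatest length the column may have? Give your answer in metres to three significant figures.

I = πd⁴/64 = π×45.7⁴/64 = 2.141×10^5 mm⁴
I = 2.141×10^-7 m⁴
Required critical load P_cr = n·P = 2.8 × 67.2 = 188.2 kN = 1.882×10^5 N
From P_cr = π²EI/(K·L)²:  L = (1/K)·√(π²EI/P_cr) = (1/0.7)·√(π²×1.20×10^11×2.141×10^-7/1.882×10^5)
L = 1.66 m

L_max ≈ 1.66 m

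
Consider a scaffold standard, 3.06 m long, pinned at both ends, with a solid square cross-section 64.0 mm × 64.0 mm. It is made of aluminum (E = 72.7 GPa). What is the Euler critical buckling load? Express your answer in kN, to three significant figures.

I = a⁴/12 = 64.0⁴/12 = 1.398×10^6 mm⁴
I = 1.398×10^6 mm⁴ = 1.398×10^-6 m⁴
Effective length L_e = K·L = 1 × 3.06 = 3.060 m
P_cr = π²EI / L_e² = π² × 72.7×10⁹ × 1.398×10^-6 / 3.060² = 1.071×10^5 N

P_cr ≈ 107 kN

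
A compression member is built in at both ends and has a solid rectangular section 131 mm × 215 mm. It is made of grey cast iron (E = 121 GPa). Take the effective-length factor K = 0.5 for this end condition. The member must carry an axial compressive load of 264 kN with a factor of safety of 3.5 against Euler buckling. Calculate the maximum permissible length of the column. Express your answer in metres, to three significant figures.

Buckling occurs about the weak axis: I_min = h·b³/12 with b = 131 mm (the shorter side).
I_min = 215×131³/12 = 4.028×10^7 mm⁴
I = 4.028×10^-5 m⁴
Required critical load P_cr = n·P = 3.5 × 264 = 924.0 kN = 9.240×10^5 N
From P_cr = π²EI/(K·L)²:  L = (1/K)·√(π²EI/P_cr) = (1/0.5)·√(π²×1.21×10^11×4.028×10^-5/9.240×10^5)
L = 14.4 m

L_max ≈ 14.4 m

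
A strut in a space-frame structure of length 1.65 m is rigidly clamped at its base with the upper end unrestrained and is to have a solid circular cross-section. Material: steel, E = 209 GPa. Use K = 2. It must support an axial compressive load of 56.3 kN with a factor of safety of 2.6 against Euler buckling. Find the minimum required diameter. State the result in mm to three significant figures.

d ≈ 63.0 mm

Required P_cr = n·P = 2.6 × 56.3 = 146.4 kN
L_e = K·L = 2 × 1.65 = 3.300 m
Required I = P_cr·L_e²/(π²E) = 1.464×10^5 × 3.300² / (π² × 2.09×10^11) = 7.728×10^-7 m⁴
I_req = 7.728×10^5 mm⁴
Solid circle: I = πd⁴/64  ⇒  d = (64I/π)^(1/4) = (64×7.728×10^5/π)^(1/4) = 63.0 mm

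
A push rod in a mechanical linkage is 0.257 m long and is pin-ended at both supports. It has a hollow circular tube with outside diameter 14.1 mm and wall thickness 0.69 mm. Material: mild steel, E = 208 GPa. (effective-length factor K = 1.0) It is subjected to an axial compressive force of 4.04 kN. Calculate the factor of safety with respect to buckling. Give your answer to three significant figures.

Inner diameter d_i = 14.1 − 2×0.69 = 12.72 mm
I = π(d_o⁴ − d_i⁴)/64 = π(14.1⁴ − 12.72⁴)/64 = 655.2 mm⁴
I = 655.2 mm⁴ = 6.552×10^-10 m⁴
Effective length L_e = K·L = 1 × 0.257 = 0.2570 m
P_cr = π²EI / L_e² = π² × 208×10⁹ × 6.552×10^-10 / 0.2570² = 2.036×10^4 N
Factor of safety n = P_cr / P = 20.363 / 4.04 = 5.04

n ≈ 5.04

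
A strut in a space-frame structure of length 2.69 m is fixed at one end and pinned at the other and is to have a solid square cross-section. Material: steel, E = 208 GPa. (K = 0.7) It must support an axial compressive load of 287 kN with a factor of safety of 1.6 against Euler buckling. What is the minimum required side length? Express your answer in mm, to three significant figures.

a ≈ 55.5 mm

Required P_cr = n·P = 1.6 × 287 = 459.2 kN
L_e = K·L = 0.7 × 2.69 = 1.883 m
Required I = P_cr·L_e²/(π²E) = 4.592×10^5 × 1.883² / (π² × 2.08×10^11) = 7.931×10^-7 m⁴
I_req = 7.931×10^5 mm⁴
Solid square: I = a⁴/12  ⇒  a = (12I)^(1/4) = (12×7.931×10^5)^(1/4) = 55.5 mm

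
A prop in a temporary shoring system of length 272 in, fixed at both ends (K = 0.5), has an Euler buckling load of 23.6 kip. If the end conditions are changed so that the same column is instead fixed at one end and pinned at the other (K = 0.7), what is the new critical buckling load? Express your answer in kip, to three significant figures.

P_cr ≈ 12.0 kip

P_cr ∝ 1/K², so P_cr,new = P_cr,old × (K_old/K_new)² = 23.6 × (0.5/0.7)²
= 23.6 × 0.5102 = 12.0 kip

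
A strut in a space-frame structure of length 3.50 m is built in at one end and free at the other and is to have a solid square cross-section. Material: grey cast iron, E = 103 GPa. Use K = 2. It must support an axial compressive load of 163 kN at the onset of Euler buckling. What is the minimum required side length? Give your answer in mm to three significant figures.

L_e = K·L = 2 × 3.50 = 7.000 m
Required I = P_cr·L_e²/(π²E) = 1.630×10^5 × 7.000² / (π² × 1.03×10^11) = 7.857×10^-6 m⁴
I_req = 7.857×10^6 mm⁴
Solid square: I = a⁴/12  ⇒  a = (12I)^(1/4) = (12×7.857×10^6)^(1/4) = 98.5 mm

a ≈ 98.5 mm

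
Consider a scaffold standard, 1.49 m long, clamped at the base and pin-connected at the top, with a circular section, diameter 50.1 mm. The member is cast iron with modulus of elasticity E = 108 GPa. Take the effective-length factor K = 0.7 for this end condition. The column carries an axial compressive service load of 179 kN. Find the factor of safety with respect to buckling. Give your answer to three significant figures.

I = πd⁴/64 = π×50.1⁴/64 = 3.093×10^5 mm⁴
I = 3.093×10^5 mm⁴ = 3.093×10^-7 m⁴
Effective length L_e = K·L = 0.7 × 1.49 = 1.043 m
P_cr = π²EI / L_e² = π² × 108×10⁹ × 3.093×10^-7 / 1.043² = 3.030×10^5 N
Factor of safety n = P_cr / P = 303.02 / 179 = 1.69

n ≈ 1.69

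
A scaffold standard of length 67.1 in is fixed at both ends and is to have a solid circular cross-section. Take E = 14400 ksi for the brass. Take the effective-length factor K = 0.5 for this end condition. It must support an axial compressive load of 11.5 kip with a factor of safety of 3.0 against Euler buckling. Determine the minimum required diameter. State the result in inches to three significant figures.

Required P_cr = n·P = 3.0 × 11.5 = 34.50 kip
L_e = K·L = 0.5 × 67.1 = 33.55 in
Required I = P_cr·L_e²/(π²E) = 3.450×10^4 × 33.55² / (π² × 1.44×10^7) = 0.2732 in⁴
Solid circle: I = πd⁴/64  ⇒  d = (64I/π)^(1/4) = (64×0.2732/π)^(1/4) = 1.54 in

d ≈ 1.54 in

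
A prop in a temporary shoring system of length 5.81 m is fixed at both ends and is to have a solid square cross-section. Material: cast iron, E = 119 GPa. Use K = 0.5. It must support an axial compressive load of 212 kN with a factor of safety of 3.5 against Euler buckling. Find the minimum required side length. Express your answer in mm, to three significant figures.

a ≈ 89.4 mm

Required P_cr = n·P = 3.5 × 212 = 742.0 kN
L_e = K·L = 0.5 × 5.81 = 2.905 m
Required I = P_cr·L_e²/(π²E) = 7.420×10^5 × 2.905² / (π² × 1.19×10^11) = 5.332×10^-6 m⁴
I_req = 5.332×10^6 mm⁴
Solid square: I = a⁴/12  ⇒  a = (12I)^(1/4) = (12×5.332×10^6)^(1/4) = 89.4 mm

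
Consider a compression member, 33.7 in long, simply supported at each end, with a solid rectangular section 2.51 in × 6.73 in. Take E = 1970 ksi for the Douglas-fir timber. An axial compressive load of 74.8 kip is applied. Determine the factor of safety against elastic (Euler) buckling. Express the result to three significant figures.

Buckling occurs about the weak axis: I_min = h·b³/12 with b = 2.51 in (the shorter side).
I_min = 6.73×2.51³/12 = 8.869 in⁴
Effective length L_e = K·L = 1 × 33.7 = 33.70 in
P_cr = π²EI / L_e² = π² × 1970×10³ × 8.869 / 33.70² = 1.518×10^5 lb
Factor of safety n = P_cr / P = 151.83 / 74.8 = 2.03

n ≈ 2.03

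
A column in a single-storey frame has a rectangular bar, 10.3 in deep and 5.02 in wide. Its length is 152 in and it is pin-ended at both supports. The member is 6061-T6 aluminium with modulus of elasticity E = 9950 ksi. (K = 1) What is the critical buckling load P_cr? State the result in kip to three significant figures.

P_cr ≈ 462 kip

Buckling occurs about the weak axis: I_min = h·b³/12 with b = 5.02 in (the shorter side).
I_min = 10.3×5.02³/12 = 108.6 in⁴
Effective length L_e = K·L = 1 × 152 = 152.0 in
P_cr = π²EI / L_e² = π² × 9950×10³ × 108.6 / 152.0² = 4.615×10^5 lb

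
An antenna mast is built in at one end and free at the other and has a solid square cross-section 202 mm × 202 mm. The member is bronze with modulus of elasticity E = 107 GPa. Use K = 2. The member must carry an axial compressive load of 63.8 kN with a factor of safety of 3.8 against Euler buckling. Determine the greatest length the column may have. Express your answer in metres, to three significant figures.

L_max ≈ 12.3 m

I = a⁴/12 = 202⁴/12 = 1.387×10^8 mm⁴
I = 1.387×10^-4 m⁴
Required critical load P_cr = n·P = 3.8 × 63.8 = 242.4 kN = 2.424×10^5 N
From P_cr = π²EI/(K·L)²:  L = (1/K)·√(π²EI/P_cr) = (1/2)·√(π²×1.07×10^11×1.387×10^-4/2.424×10^5)
L = 12.3 m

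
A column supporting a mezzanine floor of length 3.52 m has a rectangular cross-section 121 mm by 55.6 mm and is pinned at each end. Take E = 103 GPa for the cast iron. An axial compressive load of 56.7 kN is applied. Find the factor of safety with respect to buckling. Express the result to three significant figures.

Buckling occurs about the weak axis: I_min = h·b³/12 with b = 55.6 mm (the shorter side).
I_min = 121×55.6³/12 = 1.733×10^6 mm⁴
I = 1.733×10^6 mm⁴ = 1.733×10^-6 m⁴
Effective length L_e = K·L = 1 × 3.52 = 3.520 m
P_cr = π²EI / L_e² = π² × 103×10⁹ × 1.733×10^-6 / 3.520² = 1.422×10^5 N
Factor of safety n = P_cr / P = 142.19 / 56.7 = 2.51

n ≈ 2.51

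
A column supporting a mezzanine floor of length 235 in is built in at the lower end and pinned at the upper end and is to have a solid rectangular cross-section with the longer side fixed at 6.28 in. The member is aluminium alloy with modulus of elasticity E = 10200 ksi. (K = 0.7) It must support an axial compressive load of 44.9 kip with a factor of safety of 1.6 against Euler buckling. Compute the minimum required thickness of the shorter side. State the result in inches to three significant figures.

Required P_cr = n·P = 1.6 × 44.9 = 71.84 kip
L_e = K·L = 0.7 × 235 = 164.5 in
Required I = P_cr·L_e²/(π²E) = 7.184×10^4 × 164.5² / (π² × 1.02×10^7) = 19.31 in⁴
Rectangle, weak axis: I_min = h·b³/12 with h = 6.28 in fixed  ⇒  b = (12I/h)^(1/3) = 3.33 in

b ≈ 3.33 in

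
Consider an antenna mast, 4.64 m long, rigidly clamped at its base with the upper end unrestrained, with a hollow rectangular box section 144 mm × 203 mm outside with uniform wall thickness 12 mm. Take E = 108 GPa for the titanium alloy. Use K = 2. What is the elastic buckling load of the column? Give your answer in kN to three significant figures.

Inner dimensions: h_i = 203 − 2×12 = 179.0 mm, b_i = 144 − 2×12 = 120.0 mm
Weak-axis I_min = (h_o·b_o³ − h_i·b_i³)/12 with b_o = 144, b_i = 120.0 mm (shorter outer/inner sides).
I_min = (203×144³ − 179.0×120.0³)/12 = 2.474×10^7 mm⁴
I = 2.474×10^7 mm⁴ = 2.474×10^-5 m⁴
Effective length L_e = K·L = 2 × 4.64 = 9.280 m
P_cr = π²EI / L_e² = π² × 108×10⁹ × 2.474×10^-5 / 9.280² = 3.062×10^5 N

P_cr ≈ 306 kN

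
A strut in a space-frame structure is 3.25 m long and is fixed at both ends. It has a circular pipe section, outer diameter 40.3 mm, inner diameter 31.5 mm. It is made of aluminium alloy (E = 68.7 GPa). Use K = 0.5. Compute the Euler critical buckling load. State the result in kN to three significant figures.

P_cr ≈ 20.8 kN

d_o = 40.3 mm, d_i = 31.5 mm
I = π(d_o⁴ − d_i⁴)/64 = π(40.3⁴ − 31.50⁴)/64 = 8.115×10^4 mm⁴
I = 8.115×10^4 mm⁴ = 8.115×10^-8 m⁴
Effective length L_e = K·L = 0.5 × 3.25 = 1.625 m
P_cr = π²EI / L_e² = π² × 68.7×10⁹ × 8.115×10^-8 / 1.625² = 2.084×10^4 N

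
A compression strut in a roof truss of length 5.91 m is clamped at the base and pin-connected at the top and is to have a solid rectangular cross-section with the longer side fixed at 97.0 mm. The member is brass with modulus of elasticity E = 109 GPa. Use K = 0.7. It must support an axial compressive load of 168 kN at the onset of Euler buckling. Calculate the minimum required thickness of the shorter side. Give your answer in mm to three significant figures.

b ≈ 69.1 mm

L_e = K·L = 0.7 × 5.91 = 4.137 m
Required I = P_cr·L_e²/(π²E) = 1.680×10^5 × 4.137² / (π² × 1.09×10^11) = 2.673×10^-6 m⁴
I_req = 2.673×10^6 mm⁴
Rectangle, weak axis: I_min = h·b³/12 with h = 97.0 mm fixed  ⇒  b = (12I/h)^(1/3) = 69.1 mm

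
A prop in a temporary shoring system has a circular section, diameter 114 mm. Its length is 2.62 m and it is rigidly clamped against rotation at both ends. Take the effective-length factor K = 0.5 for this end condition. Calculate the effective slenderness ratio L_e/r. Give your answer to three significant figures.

λ ≈ 46.0

For a solid circle r = d/4 = 114/4 = 28.50 mm
L_e = K·L = 0.5 × 2.62 m = 1.310 m = 1310.0 mm
λ = L_e / r_min = 1310.0 / 28.50 = 46.0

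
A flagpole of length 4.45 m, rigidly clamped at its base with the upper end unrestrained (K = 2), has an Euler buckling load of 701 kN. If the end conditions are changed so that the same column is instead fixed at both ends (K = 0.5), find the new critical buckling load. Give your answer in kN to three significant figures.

P_cr ∝ 1/K², so P_cr,new = P_cr,old × (K_old/K_new)² = 701 × (2/0.5)²
= 701 × 16.00 = 11200 kN

P_cr ≈ 11200 kN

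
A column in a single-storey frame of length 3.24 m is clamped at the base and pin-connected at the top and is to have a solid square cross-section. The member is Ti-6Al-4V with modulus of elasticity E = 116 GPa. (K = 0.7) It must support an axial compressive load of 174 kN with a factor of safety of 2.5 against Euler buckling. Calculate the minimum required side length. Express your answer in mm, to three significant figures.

a ≈ 69.6 mm

Required P_cr = n·P = 2.5 × 174 = 435.0 kN
L_e = K·L = 0.7 × 3.24 = 2.268 m
Required I = P_cr·L_e²/(π²E) = 4.350×10^5 × 2.268² / (π² × 1.16×10^11) = 1.954×10^-6 m⁴
I_req = 1.954×10^6 mm⁴
Solid square: I = a⁴/12  ⇒  a = (12I)^(1/4) = (12×1.954×10^6)^(1/4) = 69.6 mm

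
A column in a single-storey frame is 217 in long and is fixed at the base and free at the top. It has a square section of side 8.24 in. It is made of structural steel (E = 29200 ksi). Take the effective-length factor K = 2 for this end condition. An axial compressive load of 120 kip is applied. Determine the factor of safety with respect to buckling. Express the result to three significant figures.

I = a⁴/12 = 8.24⁴/12 = 384.2 in⁴
Effective length L_e = K·L = 2 × 217 = 434.0 in
P_cr = π²EI / L_e² = π² × 29200×10³ × 384.2 / 434.0² = 5.878×10^5 lb
Factor of safety n = P_cr / P = 587.80 / 120 = 4.90

n ≈ 4.90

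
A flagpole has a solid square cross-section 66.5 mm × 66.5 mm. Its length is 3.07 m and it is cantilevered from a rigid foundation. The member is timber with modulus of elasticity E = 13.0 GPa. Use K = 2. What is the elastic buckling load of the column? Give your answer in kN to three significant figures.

P_cr ≈ 5.55 kN

I = a⁴/12 = 66.5⁴/12 = 1.630×10^6 mm⁴
I = 1.630×10^6 mm⁴ = 1.630×10^-6 m⁴
Effective length L_e = K·L = 2 × 3.07 = 6.140 m
P_cr = π²EI / L_e² = π² × 13.0×10⁹ × 1.630×10^-6 / 6.140² = 5.546×10^3 N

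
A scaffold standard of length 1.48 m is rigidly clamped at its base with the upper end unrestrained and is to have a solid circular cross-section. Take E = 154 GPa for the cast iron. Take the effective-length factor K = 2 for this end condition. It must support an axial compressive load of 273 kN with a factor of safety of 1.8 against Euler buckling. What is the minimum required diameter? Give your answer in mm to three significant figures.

Required P_cr = n·P = 1.8 × 273 = 491.4 kN
L_e = K·L = 2 × 1.48 = 2.960 m
Required I = P_cr·L_e²/(π²E) = 4.914×10^5 × 2.960² / (π² × 1.54×10^11) = 2.833×10^-6 m⁴
I_req = 2.833×10^6 mm⁴
Solid circle: I = πd⁴/64  ⇒  d = (64I/π)^(1/4) = (64×2.833×10^6/π)^(1/4) = 87.2 mm

d ≈ 87.2 mm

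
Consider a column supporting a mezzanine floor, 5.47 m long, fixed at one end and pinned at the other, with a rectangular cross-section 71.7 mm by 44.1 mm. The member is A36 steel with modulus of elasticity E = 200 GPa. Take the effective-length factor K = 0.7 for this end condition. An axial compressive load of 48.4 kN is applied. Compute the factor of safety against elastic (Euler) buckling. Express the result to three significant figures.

n ≈ 1.43

Buckling occurs about the weak axis: I_min = h·b³/12 with b = 44.1 mm (the shorter side).
I_min = 71.7×44.1³/12 = 5.125×10^5 mm⁴
I = 5.125×10^5 mm⁴ = 5.125×10^-7 m⁴
Effective length L_e = K·L = 0.7 × 5.47 = 3.829 m
P_cr = π²EI / L_e² = π² × 200×10⁹ × 5.125×10^-7 / 3.829² = 6.899×10^4 N
Factor of safety n = P_cr / P = 68.994 / 48.4 = 1.43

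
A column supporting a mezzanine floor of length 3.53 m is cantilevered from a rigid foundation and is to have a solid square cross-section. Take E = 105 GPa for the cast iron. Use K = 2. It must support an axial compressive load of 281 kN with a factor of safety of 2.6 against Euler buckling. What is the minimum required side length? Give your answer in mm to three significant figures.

Required P_cr = n·P = 2.6 × 281 = 730.6 kN
L_e = K·L = 2 × 3.53 = 7.060 m
Required I = P_cr·L_e²/(π²E) = 7.306×10^5 × 7.060² / (π² × 1.05×10^11) = 3.514×10^-5 m⁴
I_req = 3.514×10^7 mm⁴
Solid square: I = a⁴/12  ⇒  a = (12I)^(1/4) = (12×3.514×10^7)^(1/4) = 143 mm

a ≈ 143 mm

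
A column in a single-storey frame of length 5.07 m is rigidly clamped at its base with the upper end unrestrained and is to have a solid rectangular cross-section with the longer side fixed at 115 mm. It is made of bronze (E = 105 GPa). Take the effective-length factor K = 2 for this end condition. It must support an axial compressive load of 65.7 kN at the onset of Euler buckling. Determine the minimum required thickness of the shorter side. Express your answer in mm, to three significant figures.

b ≈ 87.9 mm

L_e = K·L = 2 × 5.07 = 10.14 m
Required I = P_cr·L_e²/(π²E) = 6.570×10^4 × 10.14² / (π² × 1.05×10^11) = 6.519×10^-6 m⁴
I_req = 6.519×10^6 mm⁴
Rectangle, weak axis: I_min = h·b³/12 with h = 115 mm fixed  ⇒  b = (12I/h)^(1/3) = 87.9 mm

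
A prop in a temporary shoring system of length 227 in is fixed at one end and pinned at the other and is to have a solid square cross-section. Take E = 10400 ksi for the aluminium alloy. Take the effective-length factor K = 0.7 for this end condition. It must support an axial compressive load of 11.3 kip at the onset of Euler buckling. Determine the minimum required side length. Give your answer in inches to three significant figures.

a ≈ 2.40 in

L_e = K·L = 0.7 × 227 = 158.9 in
Required I = P_cr·L_e²/(π²E) = 1.130×10^4 × 158.9² / (π² × 1.04×10^7) = 2.780 in⁴
Solid square: I = a⁴/12  ⇒  a = (12I)^(1/4) = (12×2.780)^(1/4) = 2.40 in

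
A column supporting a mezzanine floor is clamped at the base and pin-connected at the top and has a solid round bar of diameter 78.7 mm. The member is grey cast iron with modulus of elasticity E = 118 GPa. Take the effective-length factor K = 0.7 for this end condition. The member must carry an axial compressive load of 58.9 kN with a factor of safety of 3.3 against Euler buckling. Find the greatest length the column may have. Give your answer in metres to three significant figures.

L_max ≈ 4.80 m

I = πd⁴/64 = π×78.7⁴/64 = 1.883×10^6 mm⁴
I = 1.883×10^-6 m⁴
Required critical load P_cr = n·P = 3.3 × 58.9 = 194.4 kN = 1.944×10^5 N
From P_cr = π²EI/(K·L)²:  L = (1/K)·√(π²EI/P_cr) = (1/0.7)·√(π²×1.18×10^11×1.883×10^-6/1.944×10^5)
L = 4.80 m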